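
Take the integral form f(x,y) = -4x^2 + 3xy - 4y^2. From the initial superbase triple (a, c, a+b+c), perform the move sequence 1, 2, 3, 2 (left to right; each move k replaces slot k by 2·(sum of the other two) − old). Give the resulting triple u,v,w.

start (-4,-4,-5) = (f(1,0),f(0,1),f(1,1))
replace slot 1: 2·((-4)+(-5)) − (-4) = -14 → (-14,-4,-5)
replace slot 2: 2·((-14)+(-5)) − (-4) = -34 → (-14,-34,-5)
replace slot 3: 2·((-14)+(-34)) − (-5) = -91 → (-14,-34,-91)
replace slot 2: 2·((-14)+(-91)) − (-34) = -176 → (-14,-176,-91)

-14,-176,-91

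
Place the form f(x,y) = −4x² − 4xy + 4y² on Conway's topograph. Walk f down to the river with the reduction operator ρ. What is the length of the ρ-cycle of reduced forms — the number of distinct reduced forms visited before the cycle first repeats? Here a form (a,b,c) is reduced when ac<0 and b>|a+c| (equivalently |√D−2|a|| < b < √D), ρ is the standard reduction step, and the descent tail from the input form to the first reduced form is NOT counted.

D = 80, ⌊√D⌋ = 8
descent: ρ → (4,4,-4)  [lands on river]
river: ρ → (-4,4,4)
ρ-cycle length = 2 (tail of 1 descent step not counted)

2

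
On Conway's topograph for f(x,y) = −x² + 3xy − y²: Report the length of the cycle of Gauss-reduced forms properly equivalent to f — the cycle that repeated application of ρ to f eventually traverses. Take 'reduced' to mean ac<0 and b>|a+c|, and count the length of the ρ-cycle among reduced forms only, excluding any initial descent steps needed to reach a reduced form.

D = 5, ⌊√D⌋ = 2
descent: ρ → (-1,1,1)  [lands on river]
river: ρ → (1,1,-1)
ρ-cycle length = 2 (tail of 1 descent step not counted)

2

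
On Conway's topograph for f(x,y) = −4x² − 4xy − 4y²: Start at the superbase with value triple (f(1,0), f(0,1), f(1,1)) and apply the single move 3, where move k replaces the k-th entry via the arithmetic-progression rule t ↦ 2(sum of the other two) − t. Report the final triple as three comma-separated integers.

start (-4,-4,-12) = (f(1,0),f(0,1),f(1,1))
replace slot 3: 2·((-4)+(-4)) − (-12) = -4 → (-4,-4,-4)

-4,-4,-4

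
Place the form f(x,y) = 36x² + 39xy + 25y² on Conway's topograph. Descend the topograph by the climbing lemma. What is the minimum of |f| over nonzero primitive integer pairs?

translate: b→-33 (≡39 mod 72), so (36,39,25)→(36,-33,22)
flip: (36,-33,22)→(22,33,36)
translate: b→-11 (≡33 mod 44), so (22,33,36)→(22,-11,25)
reduced (well bottom): (22,-11,25) with a≤c, −a<b≤a
well minimum = a = 22

22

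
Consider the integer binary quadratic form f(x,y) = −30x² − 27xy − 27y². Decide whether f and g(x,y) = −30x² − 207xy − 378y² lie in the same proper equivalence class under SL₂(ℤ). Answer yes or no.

D₁ = -2511, D₂ = -2511
f is negative-definite; reduce −f:
−f: flip: (30,27,27)→(27,-27,30)
−f: translate: b→27 (≡-27 mod 54), so (27,-27,30)→(27,27,30)
−f: reduced (well bottom): (27,27,30) with a≤c, −a<b≤a
flip sign back: reduced form of f is (-27,-27,-30)
g is negative-definite; reduce −g:
−g: translate: b→27 (≡207 mod 60), so (30,207,378)→(30,27,27)
−g: flip: (30,27,27)→(27,-27,30)
−g: translate: b→27 (≡-27 mod 54), so (27,-27,30)→(27,27,30)
−g: reduced (well bottom): (27,27,30) with a≤c, −a<b≤a
flip sign back: reduced form of g is (-27,-27,-30)
reduced forms (-27, -27, -30) vs (-27, -27, -30) ⇒ equivalent

yes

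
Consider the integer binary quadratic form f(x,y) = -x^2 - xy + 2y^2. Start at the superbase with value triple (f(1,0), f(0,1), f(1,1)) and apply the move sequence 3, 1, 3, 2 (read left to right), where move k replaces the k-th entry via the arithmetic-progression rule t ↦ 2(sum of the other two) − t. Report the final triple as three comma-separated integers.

start (-1,2,0) = (f(1,0),f(0,1),f(1,1))
replace slot 3: 2·((-1)+2) − 0 = 2 → (-1,2,2)
replace slot 1: 2·(2+2) − (-1) = 9 → (9,2,2)
replace slot 3: 2·(9+2) − 2 = 20 → (9,2,20)
replace slot 2: 2·(9+20) − 2 = 56 → (9,56,20)

9,56,20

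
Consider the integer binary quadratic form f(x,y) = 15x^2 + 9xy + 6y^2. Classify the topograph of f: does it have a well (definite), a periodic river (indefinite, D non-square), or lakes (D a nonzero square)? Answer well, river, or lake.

D = b²−4ac = 9² − 4·15·6 = -279
D < 0 ⇒ definite ⇒ every region one sign ⇒ single well

well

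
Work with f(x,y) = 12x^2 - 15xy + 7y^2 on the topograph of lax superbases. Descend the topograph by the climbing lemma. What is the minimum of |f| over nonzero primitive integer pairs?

translate: b→9 (≡-15 mod 24), so (12,-15,7)→(12,9,4)
flip: (12,9,4)→(4,-9,12)
translate: b→-1 (≡-9 mod 8), so (4,-9,12)→(4,-1,7)
reduced (well bottom): (4,-1,7) with a≤c, −a<b≤a
well minimum = a = 4

4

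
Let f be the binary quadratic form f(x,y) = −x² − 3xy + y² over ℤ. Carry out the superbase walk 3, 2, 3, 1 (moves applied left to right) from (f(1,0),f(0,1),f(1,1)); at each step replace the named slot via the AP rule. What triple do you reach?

start (-1,1,-3) = (f(1,0),f(0,1),f(1,1))
replace slot 3: 2·((-1)+1) − (-3) = 3 → (-1,1,3)
replace slot 2: 2·((-1)+3) − 1 = 3 → (-1,3,3)
replace slot 3: 2·((-1)+3) − 3 = 1 → (-1,3,1)
replace slot 1: 2·(3+1) − (-1) = 9 → (9,3,1)

9,3,1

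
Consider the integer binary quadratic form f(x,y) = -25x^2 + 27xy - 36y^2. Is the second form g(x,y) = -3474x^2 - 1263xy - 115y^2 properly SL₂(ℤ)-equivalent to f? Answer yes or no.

D₁ = -2871, D₂ = -2871
f is negative-definite; reduce −f:
−f: translate: b→23 (≡-27 mod 50), so (25,-27,36)→(25,23,34)
−f: reduced (well bottom): (25,23,34) with a≤c, −a<b≤a
flip sign back: reduced form of f is (-25,-23,-34)
g is negative-definite; reduce −g:
−g: flip: (3474,1263,115)→(115,-1263,3474)
−g: translate: b→-113 (≡-1263 mod 230), so (115,-1263,3474)→(115,-113,34)
−g: flip: (115,-113,34)→(34,113,115)
−g: translate: b→-23 (≡113 mod 68), so (34,113,115)→(34,-23,25)
−g: flip: (34,-23,25)→(25,23,34)
−g: reduced (well bottom): (25,23,34) with a≤c, −a<b≤a
flip sign back: reduced form of g is (-25,-23,-34)
reduced forms (-25, -23, -34) vs (-25, -23, -34) ⇒ equivalent

yes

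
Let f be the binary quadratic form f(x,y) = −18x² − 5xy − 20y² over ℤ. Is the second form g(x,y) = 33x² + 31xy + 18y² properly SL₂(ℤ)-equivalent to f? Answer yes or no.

D₁ = -1415, D₂ = -1415
f is negative-definite; reduce −f:
−f: reduced (well bottom): (18,5,20) with a≤c, −a<b≤a
flip sign back: reduced form of f is (-18,-5,-20)
g: flip: (33,31,18)→(18,-31,33)
g: translate: b→5 (≡-31 mod 36), so (18,-31,33)→(18,5,20)
g: reduced (well bottom): (18,5,20) with a≤c, −a<b≤a
reduced forms (-18, -5, -20) vs (18, 5, 20) ⇒ inequivalent

no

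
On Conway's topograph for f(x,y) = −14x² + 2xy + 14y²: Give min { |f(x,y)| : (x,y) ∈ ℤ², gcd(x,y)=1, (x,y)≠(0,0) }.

river: ρ → (14,26,-2)
river: ρ → (-2,26,14)
river: ρ → (14,2,-14)
river: ρ → (-14,26,2)
river: ρ → (2,26,-14)
river: ρ → (-14,2,14)
closes: descent 0, river 6
min |a| on river = 2

2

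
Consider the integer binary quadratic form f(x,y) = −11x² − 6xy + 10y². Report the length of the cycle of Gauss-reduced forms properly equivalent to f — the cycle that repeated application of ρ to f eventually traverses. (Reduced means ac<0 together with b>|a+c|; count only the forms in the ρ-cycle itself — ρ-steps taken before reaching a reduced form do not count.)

D = 476, ⌊√D⌋ = 21
descent: ρ → (10,6,-11)  [lands on river]
river: ρ → (-11,16,5)
river: ρ → (5,14,-14)
river: ρ → (-14,14,5)
river: ρ → (5,16,-11)
river: ρ → (-11,6,10)
river: ρ → (10,14,-7)
river: ρ → (-7,14,10)
ρ-cycle length = 8 (tail of 1 descent step not counted)

8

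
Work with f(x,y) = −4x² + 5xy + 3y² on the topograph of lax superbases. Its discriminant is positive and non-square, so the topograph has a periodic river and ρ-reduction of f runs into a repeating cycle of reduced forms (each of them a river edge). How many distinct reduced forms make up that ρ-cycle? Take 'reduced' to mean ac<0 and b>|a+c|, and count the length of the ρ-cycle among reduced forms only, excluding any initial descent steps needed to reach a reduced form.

D = 73, ⌊√D⌋ = 8
river: ρ → (3,7,-2)
river: ρ → (-2,5,6)
river: ρ → (6,7,-1)
river: ρ → (-1,7,6)
river: ρ → (6,5,-2)
river: ρ → (-2,7,3)
river: ρ → (3,5,-4)
river: ρ → (-4,3,4)
river: ρ → (4,5,-3)
river: ρ → (-3,7,2)
river: ρ → (2,5,-6)
river: ρ → (-6,7,1)
river: ρ → (1,7,-6)
river: ρ → (-6,5,2)
river: ρ → (2,7,-3)
river: ρ → (-3,5,4)
river: ρ → (4,3,-4)
river: ρ → (-4,5,3)
ρ-cycle length = 18 (tail of 0 descent steps not counted)

18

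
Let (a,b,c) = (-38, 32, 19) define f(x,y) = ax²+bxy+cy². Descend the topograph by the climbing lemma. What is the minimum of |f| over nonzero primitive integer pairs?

river: ρ → (19,44,-26)
river: ρ → (-26,60,3)
river: ρ → (3,60,-26)
river: ρ → (-26,44,19)
river: ρ → (19,32,-38)
river: ρ → (-38,44,13)
river: ρ → (13,60,-6)
river: ρ → (-6,60,13)
river: ρ → (13,44,-38)
river: ρ → (-38,32,19)
closes: descent 0, river 10
min |a| on river = 3

3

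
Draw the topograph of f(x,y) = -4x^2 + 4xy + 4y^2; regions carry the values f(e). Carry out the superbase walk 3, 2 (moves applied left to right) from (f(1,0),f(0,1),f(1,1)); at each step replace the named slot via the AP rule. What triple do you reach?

start (-4,4,4) = (f(1,0),f(0,1),f(1,1))
replace slot 3: 2·((-4)+4) − 4 = -4 → (-4,4,-4)
replace slot 2: 2·((-4)+(-4)) − 4 = -20 → (-4,-20,-4)

-4,-20,-4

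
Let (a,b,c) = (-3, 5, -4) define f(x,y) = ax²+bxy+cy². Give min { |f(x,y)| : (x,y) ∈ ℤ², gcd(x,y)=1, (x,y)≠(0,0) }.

translate: b→1 (≡-5 mod 6), so (3,-5,4)→(3,1,2)
flip: (3,1,2)→(2,-1,3)
reduced (well bottom): (2,-1,3) with a≤c, −a<b≤a
well minimum |f| = |-2| = 2 (negative-definite)

2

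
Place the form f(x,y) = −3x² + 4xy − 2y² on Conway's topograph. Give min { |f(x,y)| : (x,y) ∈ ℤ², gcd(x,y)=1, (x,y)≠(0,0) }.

translate: b→2 (≡-4 mod 6), so (3,-4,2)→(3,2,1)
flip: (3,2,1)→(1,-2,3)
translate: b→0 (≡-2 mod 2), so (1,-2,3)→(1,0,2)
reduced (well bottom): (1,0,2) with a≤c, −a<b≤a
well minimum |f| = |-1| = 1 (negative-definite)

1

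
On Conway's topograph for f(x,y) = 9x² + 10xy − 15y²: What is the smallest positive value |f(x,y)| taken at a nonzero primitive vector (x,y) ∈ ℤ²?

river: ρ → (-15,20,4)
river: ρ → (4,20,-15)
river: ρ → (-15,10,9)
river: ρ → (9,8,-16)
river: ρ → (-16,24,1)
river: ρ → (1,24,-16)
river: ρ → (-16,8,9)
river: ρ → (9,10,-15)
closes: descent 0, river 8
min |a| on river = 1

1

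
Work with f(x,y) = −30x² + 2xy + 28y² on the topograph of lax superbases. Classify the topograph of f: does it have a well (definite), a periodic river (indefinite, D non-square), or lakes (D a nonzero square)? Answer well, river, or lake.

D = b²−4ac = 2² − 4·(-30)·28 = 3364
D = 58² is a perfect square ⇒ form factors over ℤ ⇒ lakes

lake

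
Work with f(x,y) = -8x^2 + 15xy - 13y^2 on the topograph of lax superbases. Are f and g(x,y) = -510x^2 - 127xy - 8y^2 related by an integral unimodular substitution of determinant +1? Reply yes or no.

D₁ = -191, D₂ = -191
f is negative-definite; reduce −f:
−f: translate: b→1 (≡-15 mod 16), so (8,-15,13)→(8,1,6)
−f: flip: (8,1,6)→(6,-1,8)
−f: reduced (well bottom): (6,-1,8) with a≤c, −a<b≤a
flip sign back: reduced form of f is (-6,1,-8)
g is negative-definite; reduce −g:
−g: flip: (510,127,8)→(8,-127,510)
−g: translate: b→1 (≡-127 mod 16), so (8,-127,510)→(8,1,6)
−g: flip: (8,1,6)→(6,-1,8)
−g: reduced (well bottom): (6,-1,8) with a≤c, −a<b≤a
flip sign back: reduced form of g is (-6,1,-8)
reduced forms (-6, 1, -8) vs (-6, 1, -8) ⇒ equivalent

yes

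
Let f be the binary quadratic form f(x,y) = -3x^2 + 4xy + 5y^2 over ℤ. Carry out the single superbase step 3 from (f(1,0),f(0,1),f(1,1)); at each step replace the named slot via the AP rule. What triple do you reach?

start (-3,5,6) = (f(1,0),f(0,1),f(1,1))
replace slot 3: 2·((-3)+5) − 6 = -2 → (-3,5,-2)

-3,5,-2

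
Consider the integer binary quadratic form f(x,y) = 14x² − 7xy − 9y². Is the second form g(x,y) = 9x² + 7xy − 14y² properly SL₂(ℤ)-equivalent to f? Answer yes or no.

D₁ = 553, D₂ = 553
river cycle of f (length 26): (-9, 7, 14), (14, 21, -2), (-2, 23, 3), (3, 19, -16), (-16, 13, 6), (6, 23, -1), (-1, 23, 6), (6, 13, -16), (-16, 19, 3), (3, 23, -2), … (16 more)
river cycle of g (length 26): (-14, 21, 2), (2, 23, -3), (-3, 19, 16), (16, 13, -6), (-6, 23, 1), (1, 23, -6), (-6, 13, 16), (16, 19, -3), (-3, 23, 2), (2, 21, -14), … (16 more)
cycles differ ⇒ inequivalent

no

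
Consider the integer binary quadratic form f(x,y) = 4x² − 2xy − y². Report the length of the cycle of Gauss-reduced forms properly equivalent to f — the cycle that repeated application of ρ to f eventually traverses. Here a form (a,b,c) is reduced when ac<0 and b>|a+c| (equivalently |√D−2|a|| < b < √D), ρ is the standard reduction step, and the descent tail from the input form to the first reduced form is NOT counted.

D = 20, ⌊√D⌋ = 4
descent: ρ → (-1,4,1)  [lands on river]
river: ρ → (1,4,-1)
ρ-cycle length = 2 (tail of 1 descent step not counted)

2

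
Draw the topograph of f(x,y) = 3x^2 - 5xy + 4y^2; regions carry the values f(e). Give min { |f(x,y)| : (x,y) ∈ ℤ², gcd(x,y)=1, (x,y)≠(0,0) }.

translate: b→1 (≡-5 mod 6), so (3,-5,4)→(3,1,2)
flip: (3,1,2)→(2,-1,3)
reduced (well bottom): (2,-1,3) with a≤c, −a<b≤a
well minimum = a = 2

2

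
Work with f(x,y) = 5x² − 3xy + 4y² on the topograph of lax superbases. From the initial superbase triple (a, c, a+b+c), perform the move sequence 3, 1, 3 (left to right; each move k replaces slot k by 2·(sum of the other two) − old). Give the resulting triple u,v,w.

start (5,4,6) = (f(1,0),f(0,1),f(1,1))
replace slot 3: 2·(5+4) − 6 = 12 → (5,4,12)
replace slot 1: 2·(4+12) − 5 = 27 → (27,4,12)
replace slot 3: 2·(27+4) − 12 = 50 → (27,4,50)

27,4,50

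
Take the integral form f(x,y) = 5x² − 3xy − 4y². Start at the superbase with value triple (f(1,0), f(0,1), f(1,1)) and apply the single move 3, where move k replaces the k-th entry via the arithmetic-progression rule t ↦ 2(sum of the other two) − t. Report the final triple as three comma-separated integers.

start (5,-4,-2) = (f(1,0),f(0,1),f(1,1))
replace slot 3: 2·(5+(-4)) − (-2) = 4 → (5,-4,4)

5,-4,4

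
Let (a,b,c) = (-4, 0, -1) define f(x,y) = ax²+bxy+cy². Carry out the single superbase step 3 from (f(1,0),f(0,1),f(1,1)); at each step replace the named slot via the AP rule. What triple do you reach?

start (-4,-1,-5) = (f(1,0),f(0,1),f(1,1))
replace slot 3: 2·((-4)+(-1)) − (-5) = -5 → (-4,-1,-5)

-4,-1,-5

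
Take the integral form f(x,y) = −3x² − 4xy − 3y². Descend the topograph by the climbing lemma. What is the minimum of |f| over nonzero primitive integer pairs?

translate: b→-2 (≡4 mod 6), so (3,4,3)→(3,-2,2)
flip: (3,-2,2)→(2,2,3)
reduced (well bottom): (2,2,3) with a≤c, −a<b≤a
well minimum |f| = |-2| = 2 (negative-definite)

2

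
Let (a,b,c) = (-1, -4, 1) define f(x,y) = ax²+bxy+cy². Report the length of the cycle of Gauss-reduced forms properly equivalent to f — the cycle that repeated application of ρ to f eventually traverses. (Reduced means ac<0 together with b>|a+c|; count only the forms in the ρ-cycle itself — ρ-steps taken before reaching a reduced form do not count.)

D = 20, ⌊√D⌋ = 4
descent: ρ → (1,4,-1)  [lands on river]
river: ρ → (-1,4,1)
ρ-cycle length = 2 (tail of 1 descent step not counted)

2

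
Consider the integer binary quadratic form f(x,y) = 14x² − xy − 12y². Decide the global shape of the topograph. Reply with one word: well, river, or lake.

D = b²−4ac = (-1)² − 4·14·(-12) = 673
D > 0 non-square ⇒ indefinite ⇒ periodic river

river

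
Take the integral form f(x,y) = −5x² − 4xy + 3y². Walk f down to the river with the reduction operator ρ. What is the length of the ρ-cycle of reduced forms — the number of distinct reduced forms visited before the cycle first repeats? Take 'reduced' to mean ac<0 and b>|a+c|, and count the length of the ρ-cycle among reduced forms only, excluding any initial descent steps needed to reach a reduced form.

D = 76, ⌊√D⌋ = 8
descent: ρ → (3,4,-5)  [lands on river]
river: ρ → (-5,6,2)
river: ρ → (2,6,-5)
river: ρ → (-5,4,3)
river: ρ → (3,8,-1)
river: ρ → (-1,8,3)
ρ-cycle length = 6 (tail of 1 descent step not counted)

6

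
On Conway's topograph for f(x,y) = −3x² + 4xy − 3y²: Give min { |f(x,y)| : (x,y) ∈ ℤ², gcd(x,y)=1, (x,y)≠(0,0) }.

translate: b→2 (≡-4 mod 6), so (3,-4,3)→(3,2,2)
flip: (3,2,2)→(2,-2,3)
translate: b→2 (≡-2 mod 4), so (2,-2,3)→(2,2,3)
reduced (well bottom): (2,2,3) with a≤c, −a<b≤a
well minimum |f| = |-2| = 2 (negative-definite)

2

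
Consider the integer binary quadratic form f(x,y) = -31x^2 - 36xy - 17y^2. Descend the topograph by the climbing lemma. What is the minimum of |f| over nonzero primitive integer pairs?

translate: b→-26 (≡36 mod 62), so (31,36,17)→(31,-26,12)
flip: (31,-26,12)→(12,26,31)
translate: b→2 (≡26 mod 24), so (12,26,31)→(12,2,17)
reduced (well bottom): (12,2,17) with a≤c, −a<b≤a
well minimum |f| = |-12| = 12 (negative-definite)

12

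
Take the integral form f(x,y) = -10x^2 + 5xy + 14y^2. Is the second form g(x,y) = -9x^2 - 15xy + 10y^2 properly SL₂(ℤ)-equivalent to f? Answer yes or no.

D₁ = 585, D₂ = 585
river cycle of f (length 12): (14, 23, -1), (-1, 23, 14), (14, 5, -10), (-10, 15, 9), (9, 21, -4), (-4, 19, 14), (14, 9, -9), (-9, 9, 14), (14, 19, -4), (-4, 21, 9), … (2 more)
river cycle of g (length 12): (10, 15, -9), (-9, 21, 4), (4, 19, -14), (-14, 9, 9), (9, 9, -14), (-14, 19, 4), (4, 21, -9), (-9, 15, 10), (10, 5, -14), (-14, 23, 1), … (2 more)
cycles differ ⇒ inequivalent

no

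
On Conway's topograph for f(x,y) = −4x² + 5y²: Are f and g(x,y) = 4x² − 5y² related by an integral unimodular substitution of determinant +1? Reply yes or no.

D₁ = 80, D₂ = 80
river cycle of f (length 2): (-4, 8, 1), (1, 8, -4)
river cycle of g (length 2): (4, 8, -1), (-1, 8, 4)
cycles differ ⇒ inequivalent

no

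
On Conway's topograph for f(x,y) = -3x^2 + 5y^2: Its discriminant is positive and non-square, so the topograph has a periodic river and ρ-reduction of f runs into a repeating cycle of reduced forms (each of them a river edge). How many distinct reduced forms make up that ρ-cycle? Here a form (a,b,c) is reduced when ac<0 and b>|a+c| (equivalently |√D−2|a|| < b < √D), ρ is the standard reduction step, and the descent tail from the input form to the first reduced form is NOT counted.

D = 60, ⌊√D⌋ = 7
descent: ρ → (5,0,-3)
descent: ρ → (-3,6,2)  [lands on river]
river: ρ → (2,6,-3)
ρ-cycle length = 2 (tail of 2 descent steps not counted)

2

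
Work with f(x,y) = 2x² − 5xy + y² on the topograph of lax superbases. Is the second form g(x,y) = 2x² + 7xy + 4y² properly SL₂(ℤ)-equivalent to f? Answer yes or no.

D₁ = 17, D₂ = 17
river cycle of f (length 6): (1, 3, -2), (-2, 1, 2), (2, 3, -1), (-1, 3, 2), (2, 1, -2), (-2, 3, 1)
river cycle of g (length 6): (-1, 3, 2), (2, 1, -2), (-2, 3, 1), (1, 3, -2), (-2, 1, 2), (2, 3, -1)
cycles coincide ⇒ equivalent

yes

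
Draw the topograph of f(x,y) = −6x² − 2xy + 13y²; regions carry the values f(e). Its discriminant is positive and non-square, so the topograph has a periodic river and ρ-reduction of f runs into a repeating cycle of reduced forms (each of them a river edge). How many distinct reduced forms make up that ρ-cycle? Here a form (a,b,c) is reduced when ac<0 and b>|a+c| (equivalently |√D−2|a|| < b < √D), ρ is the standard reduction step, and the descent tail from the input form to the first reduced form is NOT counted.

D = 316, ⌊√D⌋ = 17
descent: ρ → (13,2,-6)
descent: ρ → (-6,10,9)  [lands on river]
river: ρ → (9,8,-7)
river: ρ → (-7,6,10)
river: ρ → (10,14,-3)
river: ρ → (-3,16,5)
river: ρ → (5,14,-6)
ρ-cycle length = 6 (tail of 2 descent steps not counted)

6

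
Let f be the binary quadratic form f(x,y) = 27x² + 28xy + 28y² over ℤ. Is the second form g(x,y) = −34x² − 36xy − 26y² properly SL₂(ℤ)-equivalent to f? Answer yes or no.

D₁ = -2240, D₂ = -2240
f: translate: b→-26 (≡28 mod 54), so (27,28,28)→(27,-26,27)
f: flip: (27,-26,27)→(27,26,27)
f: reduced (well bottom): (27,26,27) with a≤c, −a<b≤a
g is negative-definite; reduce −g:
−g: translate: b→-32 (≡36 mod 68), so (34,36,26)→(34,-32,24)
−g: flip: (34,-32,24)→(24,32,34)
−g: translate: b→-16 (≡32 mod 48), so (24,32,34)→(24,-16,26)
−g: reduced (well bottom): (24,-16,26) with a≤c, −a<b≤a
flip sign back: reduced form of g is (-24,16,-26)
reduced forms (27, 26, 27) vs (-24, 16, -26) ⇒ inequivalent

no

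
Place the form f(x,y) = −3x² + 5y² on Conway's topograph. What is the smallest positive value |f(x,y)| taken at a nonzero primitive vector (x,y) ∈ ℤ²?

descent: ρ → (5,0,-3)
descent: ρ → (-3,6,2)  [lands on river]
river: ρ → (2,6,-3)
closes: descent 2, river 2
min |a| on river = 2

2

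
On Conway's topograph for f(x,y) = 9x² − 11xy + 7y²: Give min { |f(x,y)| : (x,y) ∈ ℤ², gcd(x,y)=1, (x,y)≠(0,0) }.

translate: b→7 (≡-11 mod 18), so (9,-11,7)→(9,7,5)
flip: (9,7,5)→(5,-7,9)
translate: b→3 (≡-7 mod 10), so (5,-7,9)→(5,3,7)
reduced (well bottom): (5,3,7) with a≤c, −a<b≤a
well minimum = a = 5

5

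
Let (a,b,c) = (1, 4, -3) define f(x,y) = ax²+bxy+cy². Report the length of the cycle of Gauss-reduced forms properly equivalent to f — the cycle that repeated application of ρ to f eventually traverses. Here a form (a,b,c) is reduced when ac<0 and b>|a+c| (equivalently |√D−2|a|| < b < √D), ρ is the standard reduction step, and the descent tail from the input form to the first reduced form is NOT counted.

D = 28, ⌊√D⌋ = 5
river: ρ → (-3,2,2)
river: ρ → (2,2,-3)
river: ρ → (-3,4,1)
river: ρ → (1,4,-3)
ρ-cycle length = 4 (tail of 0 descent steps not counted)

4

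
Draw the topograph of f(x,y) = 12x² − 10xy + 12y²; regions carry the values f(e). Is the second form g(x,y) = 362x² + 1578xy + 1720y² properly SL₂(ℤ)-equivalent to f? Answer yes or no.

D₁ = -476, D₂ = -476
f: flip: (12,-10,12)→(12,10,12)
f: reduced (well bottom): (12,10,12) with a≤c, −a<b≤a
g: translate: b→130 (≡1578 mod 724), so (362,1578,1720)→(362,130,12)
g: flip: (362,130,12)→(12,-130,362)
g: translate: b→-10 (≡-130 mod 24), so (12,-130,362)→(12,-10,12)
g: flip: (12,-10,12)→(12,10,12)
g: reduced (well bottom): (12,10,12) with a≤c, −a<b≤a
reduced forms (12, 10, 12) vs (12, 10, 12) ⇒ equivalent

yes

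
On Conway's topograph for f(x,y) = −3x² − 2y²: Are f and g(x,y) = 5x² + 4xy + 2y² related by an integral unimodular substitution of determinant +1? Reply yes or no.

D₁ = -24, D₂ = -24
f is negative-definite; reduce −f:
−f: flip: (3,0,2)→(2,0,3)
−f: reduced (well bottom): (2,0,3) with a≤c, −a<b≤a
flip sign back: reduced form of f is (-2,0,-3)
g: flip: (5,4,2)→(2,-4,5)
g: translate: b→0 (≡-4 mod 4), so (2,-4,5)→(2,0,3)
g: reduced (well bottom): (2,0,3) with a≤c, −a<b≤a
reduced forms (-2, 0, -3) vs (2, 0, 3) ⇒ inequivalent

no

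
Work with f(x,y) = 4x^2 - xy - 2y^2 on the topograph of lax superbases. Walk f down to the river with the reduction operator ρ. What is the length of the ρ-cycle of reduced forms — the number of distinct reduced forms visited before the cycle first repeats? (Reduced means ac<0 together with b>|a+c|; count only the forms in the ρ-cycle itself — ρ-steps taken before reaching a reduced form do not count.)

D = 33, ⌊√D⌋ = 5
descent: ρ → (-2,5,1)  [lands on river]
river: ρ → (1,5,-2)
river: ρ → (-2,3,3)
river: ρ → (3,3,-2)
ρ-cycle length = 4 (tail of 1 descent step not counted)

4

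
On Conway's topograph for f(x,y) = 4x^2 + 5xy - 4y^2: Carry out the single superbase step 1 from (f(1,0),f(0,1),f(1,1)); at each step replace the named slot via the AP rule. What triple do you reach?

start (4,-4,5) = (f(1,0),f(0,1),f(1,1))
replace slot 1: 2·((-4)+5) − 4 = -2 → (-2,-4,5)

-2,-4,5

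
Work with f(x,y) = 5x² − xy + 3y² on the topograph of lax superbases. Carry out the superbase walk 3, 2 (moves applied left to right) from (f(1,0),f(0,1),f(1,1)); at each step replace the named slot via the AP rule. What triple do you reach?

start (5,3,7) = (f(1,0),f(0,1),f(1,1))
replace slot 3: 2·(5+3) − 7 = 9 → (5,3,9)
replace slot 2: 2·(5+9) − 3 = 25 → (5,25,9)

5,25,9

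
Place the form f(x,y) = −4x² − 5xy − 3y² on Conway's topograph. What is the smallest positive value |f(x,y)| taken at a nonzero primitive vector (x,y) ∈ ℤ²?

translate: b→-3 (≡5 mod 8), so (4,5,3)→(4,-3,2)
flip: (4,-3,2)→(2,3,4)
translate: b→-1 (≡3 mod 4), so (2,3,4)→(2,-1,3)
reduced (well bottom): (2,-1,3) with a≤c, −a<b≤a
well minimum |f| = |-2| = 2 (negative-definite)

2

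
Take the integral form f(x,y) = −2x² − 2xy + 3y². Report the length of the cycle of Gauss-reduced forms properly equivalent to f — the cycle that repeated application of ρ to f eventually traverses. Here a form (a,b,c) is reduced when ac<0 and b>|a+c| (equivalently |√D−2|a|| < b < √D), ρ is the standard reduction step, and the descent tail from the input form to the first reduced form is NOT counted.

D = 28, ⌊√D⌋ = 5
descent: ρ → (3,2,-2)  [lands on river]
river: ρ → (-2,2,3)
river: ρ → (3,4,-1)
river: ρ → (-1,4,3)
ρ-cycle length = 4 (tail of 1 descent step not counted)

4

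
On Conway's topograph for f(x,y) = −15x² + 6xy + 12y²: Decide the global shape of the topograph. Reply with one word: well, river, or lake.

D = b²−4ac = 6² − 4·(-15)·12 = 756
D > 0 non-square ⇒ indefinite ⇒ periodic river

river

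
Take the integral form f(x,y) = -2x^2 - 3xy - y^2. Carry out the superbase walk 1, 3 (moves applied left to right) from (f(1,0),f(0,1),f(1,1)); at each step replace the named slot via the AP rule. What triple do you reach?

start (-2,-1,-6) = (f(1,0),f(0,1),f(1,1))
replace slot 1: 2·((-1)+(-6)) − (-2) = -12 → (-12,-1,-6)
replace slot 3: 2·((-12)+(-1)) − (-6) = -20 → (-12,-1,-20)

-12,-1,-20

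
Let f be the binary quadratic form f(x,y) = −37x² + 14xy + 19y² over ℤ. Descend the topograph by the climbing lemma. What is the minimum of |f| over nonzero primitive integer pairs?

descent: ρ → (19,24,-32)  [lands on river]
river: ρ → (-32,40,11)
river: ρ → (11,48,-16)
river: ρ → (-16,48,11)
river: ρ → (11,40,-32)
river: ρ → (-32,24,19)
river: ρ → (19,52,-4)
river: ρ → (-4,52,19)
closes: descent 1, river 8
min |a| on river = 4

4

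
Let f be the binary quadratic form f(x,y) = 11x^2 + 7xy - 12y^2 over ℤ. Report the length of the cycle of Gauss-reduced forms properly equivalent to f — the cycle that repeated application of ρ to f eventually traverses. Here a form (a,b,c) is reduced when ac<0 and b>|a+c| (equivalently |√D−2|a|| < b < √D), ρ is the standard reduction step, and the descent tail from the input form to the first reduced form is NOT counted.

D = 577, ⌊√D⌋ = 24
river: ρ → (-12,17,6)
river: ρ → (6,19,-9)
river: ρ → (-9,17,8)
river: ρ → (8,15,-11)
river: ρ → (-11,7,12)
river: ρ → (12,17,-6)
river: ρ → (-6,19,9)
river: ρ → (9,17,-8)
river: ρ → (-8,15,11)
river: ρ → (11,7,-12)
ρ-cycle length = 10 (tail of 0 descent steps not counted)

10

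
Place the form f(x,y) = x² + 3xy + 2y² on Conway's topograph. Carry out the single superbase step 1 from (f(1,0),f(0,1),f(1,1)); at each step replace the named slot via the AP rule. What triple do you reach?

start (1,2,6) = (f(1,0),f(0,1),f(1,1))
replace slot 1: 2·(2+6) − 1 = 15 → (15,2,6)

15,2,6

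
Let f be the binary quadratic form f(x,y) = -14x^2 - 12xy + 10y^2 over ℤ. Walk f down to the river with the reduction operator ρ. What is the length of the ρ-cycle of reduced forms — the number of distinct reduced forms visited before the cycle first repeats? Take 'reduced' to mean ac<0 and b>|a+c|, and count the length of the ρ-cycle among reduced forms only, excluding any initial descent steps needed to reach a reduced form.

D = 704, ⌊√D⌋ = 26
descent: ρ → (10,12,-14)  [lands on river]
river: ρ → (-14,16,8)
river: ρ → (8,16,-14)
river: ρ → (-14,12,10)
river: ρ → (10,8,-16)
river: ρ → (-16,24,2)
river: ρ → (2,24,-16)
river: ρ → (-16,8,10)
ρ-cycle length = 8 (tail of 1 descent step not counted)

8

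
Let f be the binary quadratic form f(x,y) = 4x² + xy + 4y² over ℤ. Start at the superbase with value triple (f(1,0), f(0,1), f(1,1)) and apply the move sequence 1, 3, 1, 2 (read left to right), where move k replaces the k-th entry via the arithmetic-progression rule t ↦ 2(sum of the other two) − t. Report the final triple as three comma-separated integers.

start (4,4,9) = (f(1,0),f(0,1),f(1,1))
replace slot 1: 2·(4+9) − 4 = 22 → (22,4,9)
replace slot 3: 2·(22+4) − 9 = 43 → (22,4,43)
replace slot 1: 2·(4+43) − 22 = 72 → (72,4,43)
replace slot 2: 2·(72+43) − 4 = 226 → (72,226,43)

72,226,43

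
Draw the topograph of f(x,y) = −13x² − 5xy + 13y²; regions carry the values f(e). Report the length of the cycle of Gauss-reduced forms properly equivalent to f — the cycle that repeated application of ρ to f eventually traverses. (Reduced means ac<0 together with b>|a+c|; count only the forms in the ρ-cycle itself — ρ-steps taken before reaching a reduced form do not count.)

D = 701, ⌊√D⌋ = 26
descent: ρ → (13,5,-13)  [lands on river]
river: ρ → (-13,21,5)
river: ρ → (5,19,-17)
river: ρ → (-17,15,7)
river: ρ → (7,13,-19)
river: ρ → (-19,25,1)
river: ρ → (1,25,-19)
river: ρ → (-19,13,7)
river: ρ → (7,15,-17)
river: ρ → (-17,19,5)
river: ρ → (5,21,-13)
river: ρ → (-13,5,13)
river: ρ → (13,21,-5)
river: ρ → (-5,19,17)
river: ρ → (17,15,-7)
river: ρ → (-7,13,19)
river: ρ → (19,25,-1)
river: ρ → (-1,25,19)
river: ρ → (19,13,-7)
river: ρ → (-7,15,17)
river: ρ → (17,19,-5)
river: ρ → (-5,21,13)
ρ-cycle length = 22 (tail of 1 descent step not counted)

22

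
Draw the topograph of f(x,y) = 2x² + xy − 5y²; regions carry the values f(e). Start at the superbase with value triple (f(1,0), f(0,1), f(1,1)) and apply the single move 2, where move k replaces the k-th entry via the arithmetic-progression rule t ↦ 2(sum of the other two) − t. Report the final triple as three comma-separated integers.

start (2,-5,-2) = (f(1,0),f(0,1),f(1,1))
replace slot 2: 2·(2+(-2)) − (-5) = 5 → (2,5,-2)

2,5,-2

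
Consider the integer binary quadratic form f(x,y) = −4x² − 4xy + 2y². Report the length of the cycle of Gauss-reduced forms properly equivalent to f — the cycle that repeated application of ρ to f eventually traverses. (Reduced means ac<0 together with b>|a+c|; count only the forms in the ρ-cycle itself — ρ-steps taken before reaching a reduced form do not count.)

D = 48, ⌊√D⌋ = 6
descent: ρ → (2,4,-4)  [lands on river]
river: ρ → (-4,4,2)
ρ-cycle length = 2 (tail of 1 descent step not counted)

2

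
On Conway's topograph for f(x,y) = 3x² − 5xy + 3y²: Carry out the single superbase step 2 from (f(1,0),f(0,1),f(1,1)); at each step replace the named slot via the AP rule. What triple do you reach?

start (3,3,1) = (f(1,0),f(0,1),f(1,1))
replace slot 2: 2·(3+1) − 3 = 5 → (3,5,1)

3,5,1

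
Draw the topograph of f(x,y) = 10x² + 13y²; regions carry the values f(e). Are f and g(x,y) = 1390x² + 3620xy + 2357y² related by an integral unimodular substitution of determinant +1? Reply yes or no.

D₁ = -520, D₂ = -520
f: reduced (well bottom): (10,0,13) with a≤c, −a<b≤a
g: translate: b→840 (≡3620 mod 2780), so (1390,3620,2357)→(1390,840,127)
g: flip: (1390,840,127)→(127,-840,1390)
g: translate: b→-78 (≡-840 mod 254), so (127,-840,1390)→(127,-78,13)
g: flip: (127,-78,13)→(13,78,127)
g: translate: b→0 (≡78 mod 26), so (13,78,127)→(13,0,10)
g: flip: (13,0,10)→(10,0,13)
g: reduced (well bottom): (10,0,13) with a≤c, −a<b≤a
reduced forms (10, 0, 13) vs (10, 0, 13) ⇒ equivalent

yes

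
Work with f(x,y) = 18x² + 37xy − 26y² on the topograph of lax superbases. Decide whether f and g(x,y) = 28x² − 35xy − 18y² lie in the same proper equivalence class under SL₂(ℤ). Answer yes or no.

D₁ = 3241, D₂ = 3241
river cycle of f (length 90): (-26, 15, 29), (29, 43, -12), (-12, 53, 9), (9, 55, -6), (-6, 53, 18), (18, 55, -3), (-3, 53, 36), (36, 19, -20), (-20, 21, 35), (35, 49, -6), … (80 more)
river cycle of g (length 90): (-18, 35, 28), (28, 21, -25), (-25, 29, 24), (24, 19, -30), (-30, 41, 13), (13, 37, -36), (-36, 35, 14), (14, 49, -15), (-15, 41, 26), (26, 11, -30), … (80 more)
cycles differ ⇒ inequivalent

no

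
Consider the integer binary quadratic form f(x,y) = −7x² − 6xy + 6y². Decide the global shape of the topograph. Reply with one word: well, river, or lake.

D = b²−4ac = (-6)² − 4·(-7)·6 = 204
D > 0 non-square ⇒ indefinite ⇒ periodic river

river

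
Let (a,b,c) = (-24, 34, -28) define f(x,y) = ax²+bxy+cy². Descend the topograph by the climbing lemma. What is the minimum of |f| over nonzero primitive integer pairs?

translate: b→14 (≡-34 mod 48), so (24,-34,28)→(24,14,18)
flip: (24,14,18)→(18,-14,24)
reduced (well bottom): (18,-14,24) with a≤c, −a<b≤a
well minimum |f| = |-18| = 18 (negative-definite)

18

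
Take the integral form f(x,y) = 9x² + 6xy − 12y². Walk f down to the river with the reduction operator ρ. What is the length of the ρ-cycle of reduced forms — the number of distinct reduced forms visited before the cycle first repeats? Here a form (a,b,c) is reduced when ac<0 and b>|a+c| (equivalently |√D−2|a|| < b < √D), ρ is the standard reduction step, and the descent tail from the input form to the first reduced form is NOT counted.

D = 468, ⌊√D⌋ = 21
river: ρ → (-12,18,3)
river: ρ → (3,18,-12)
river: ρ → (-12,6,9)
river: ρ → (9,12,-9)
river: ρ → (-9,6,12)
river: ρ → (12,18,-3)
river: ρ → (-3,18,12)
river: ρ → (12,6,-9)
river: ρ → (-9,12,9)
river: ρ → (9,6,-12)
ρ-cycle length = 10 (tail of 0 descent steps not counted)

10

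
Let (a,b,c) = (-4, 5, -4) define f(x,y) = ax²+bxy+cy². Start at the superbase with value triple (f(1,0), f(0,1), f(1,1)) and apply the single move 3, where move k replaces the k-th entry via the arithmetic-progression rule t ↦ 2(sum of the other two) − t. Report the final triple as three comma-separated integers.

start (-4,-4,-3) = (f(1,0),f(0,1),f(1,1))
replace slot 3: 2·((-4)+(-4)) − (-3) = -13 → (-4,-4,-13)

-4,-4,-13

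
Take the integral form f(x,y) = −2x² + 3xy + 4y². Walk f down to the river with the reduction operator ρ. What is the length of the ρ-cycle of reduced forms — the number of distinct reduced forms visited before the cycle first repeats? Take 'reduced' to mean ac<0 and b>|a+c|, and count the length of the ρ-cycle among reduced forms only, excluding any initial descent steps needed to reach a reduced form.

D = 41, ⌊√D⌋ = 6
river: ρ → (4,5,-1)
river: ρ → (-1,5,4)
river: ρ → (4,3,-2)
river: ρ → (-2,5,2)
river: ρ → (2,3,-4)
river: ρ → (-4,5,1)
river: ρ → (1,5,-4)
river: ρ → (-4,3,2)
river: ρ → (2,5,-2)
river: ρ → (-2,3,4)
ρ-cycle length = 10 (tail of 0 descent steps not counted)

10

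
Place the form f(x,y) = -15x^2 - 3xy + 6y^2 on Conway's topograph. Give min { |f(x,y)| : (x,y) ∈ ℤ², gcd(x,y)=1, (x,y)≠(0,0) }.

descent: ρ → (6,15,-6)  [lands on river]
river: ρ → (-6,9,12)
river: ρ → (12,15,-3)
river: ρ → (-3,15,12)
river: ρ → (12,9,-6)
river: ρ → (-6,15,6)
river: ρ → (6,9,-12)
river: ρ → (-12,15,3)
river: ρ → (3,15,-12)
river: ρ → (-12,9,6)
closes: descent 1, river 10
min |a| on river = 3

3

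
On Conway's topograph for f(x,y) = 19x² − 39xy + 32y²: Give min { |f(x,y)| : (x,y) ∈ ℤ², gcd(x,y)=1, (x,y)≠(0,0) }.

translate: b→-1 (≡-39 mod 38), so (19,-39,32)→(19,-1,12)
flip: (19,-1,12)→(12,1,19)
reduced (well bottom): (12,1,19) with a≤c, −a<b≤a
well minimum = a = 12

12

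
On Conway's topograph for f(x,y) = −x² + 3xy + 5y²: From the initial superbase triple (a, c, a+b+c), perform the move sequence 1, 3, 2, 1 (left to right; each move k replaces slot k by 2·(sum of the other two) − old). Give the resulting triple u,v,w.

start (-1,5,7) = (f(1,0),f(0,1),f(1,1))
replace slot 1: 2·(5+7) − (-1) = 25 → (25,5,7)
replace slot 3: 2·(25+5) − 7 = 53 → (25,5,53)
replace slot 2: 2·(25+53) − 5 = 151 → (25,151,53)
replace slot 1: 2·(151+53) − 25 = 383 → (383,151,53)

383,151,53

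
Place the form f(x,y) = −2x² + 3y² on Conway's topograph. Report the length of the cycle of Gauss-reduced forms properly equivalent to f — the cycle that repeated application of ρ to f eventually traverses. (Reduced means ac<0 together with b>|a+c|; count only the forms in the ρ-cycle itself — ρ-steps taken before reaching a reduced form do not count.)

D = 24, ⌊√D⌋ = 4
descent: ρ → (3,0,-2)
descent: ρ → (-2,4,1)  [lands on river]
river: ρ → (1,4,-2)
ρ-cycle length = 2 (tail of 2 descent steps not counted)

2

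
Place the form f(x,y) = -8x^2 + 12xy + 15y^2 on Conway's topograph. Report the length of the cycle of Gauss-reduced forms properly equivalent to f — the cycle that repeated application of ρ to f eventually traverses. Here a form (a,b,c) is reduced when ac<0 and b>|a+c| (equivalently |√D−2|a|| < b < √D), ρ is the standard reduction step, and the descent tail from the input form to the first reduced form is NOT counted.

D = 624, ⌊√D⌋ = 24
river: ρ → (15,18,-5)
river: ρ → (-5,22,7)
river: ρ → (7,20,-8)
river: ρ → (-8,12,15)
ρ-cycle length = 4 (tail of 0 descent steps not counted)

4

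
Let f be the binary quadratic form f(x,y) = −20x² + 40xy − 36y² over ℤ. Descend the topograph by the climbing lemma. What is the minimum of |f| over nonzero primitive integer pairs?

translate: b→0 (≡-40 mod 40), so (20,-40,36)→(20,0,16)
flip: (20,0,16)→(16,0,20)
reduced (well bottom): (16,0,20) with a≤c, −a<b≤a
well minimum |f| = |-16| = 16 (negative-definite)

16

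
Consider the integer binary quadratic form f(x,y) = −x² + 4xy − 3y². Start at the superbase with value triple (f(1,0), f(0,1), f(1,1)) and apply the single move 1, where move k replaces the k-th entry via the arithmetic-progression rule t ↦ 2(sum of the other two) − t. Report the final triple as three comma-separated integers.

start (-1,-3,0) = (f(1,0),f(0,1),f(1,1))
replace slot 1: 2·((-3)+0) − (-1) = -5 → (-5,-3,0)

-5,-3,0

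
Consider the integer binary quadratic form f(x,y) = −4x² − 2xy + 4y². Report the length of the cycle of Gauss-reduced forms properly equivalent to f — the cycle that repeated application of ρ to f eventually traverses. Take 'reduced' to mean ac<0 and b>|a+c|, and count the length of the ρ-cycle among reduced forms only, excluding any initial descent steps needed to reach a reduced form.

D = 68, ⌊√D⌋ = 8
descent: ρ → (4,2,-4)  [lands on river]
river: ρ → (-4,6,2)
river: ρ → (2,6,-4)
river: ρ → (-4,2,4)
river: ρ → (4,6,-2)
river: ρ → (-2,6,4)
ρ-cycle length = 6 (tail of 1 descent step not counted)

6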